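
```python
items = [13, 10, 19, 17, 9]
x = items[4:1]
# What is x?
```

items has length 5. The slice items[4:1] resolves to an empty index range, so the result is [].

[]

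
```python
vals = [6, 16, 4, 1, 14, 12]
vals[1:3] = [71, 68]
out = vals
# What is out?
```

vals starts as [6, 16, 4, 1, 14, 12] (length 6). The slice vals[1:3] covers indices [1, 2] with values [16, 4]. Replacing that slice with [71, 68] (same length) produces [6, 71, 68, 1, 14, 12].

[6, 71, 68, 1, 14, 12]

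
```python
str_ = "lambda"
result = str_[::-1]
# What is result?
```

str_ has length 6. The slice str_[::-1] selects indices [5, 4, 3, 2, 1, 0] (5->'a', 4->'d', 3->'b', 2->'m', 1->'a', 0->'l'), giving 'adbmal'.

'adbmal'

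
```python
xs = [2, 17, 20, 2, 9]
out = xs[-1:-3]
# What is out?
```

xs has length 5. The slice xs[-1:-3] resolves to an empty index range, so the result is [].

[]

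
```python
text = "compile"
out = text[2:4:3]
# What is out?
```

text has length 7. The slice text[2:4:3] selects indices [2] (2->'m'), giving 'm'.

'm'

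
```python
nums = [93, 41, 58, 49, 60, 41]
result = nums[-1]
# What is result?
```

nums has length 6. Negative index -1 maps to positive index 6 + (-1) = 5. nums[5] = 41.

41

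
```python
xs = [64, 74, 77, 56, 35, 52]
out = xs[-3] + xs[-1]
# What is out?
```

xs has length 6. Negative index -3 maps to positive index 6 + (-3) = 3. xs[3] = 56.
xs has length 6. Negative index -1 maps to positive index 6 + (-1) = 5. xs[5] = 52.
Sum: 56 + 52 = 108.

108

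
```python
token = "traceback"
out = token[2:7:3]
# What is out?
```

token has length 9. The slice token[2:7:3] selects indices [2, 5] (2->'a', 5->'b'), giving 'ab'.

'ab'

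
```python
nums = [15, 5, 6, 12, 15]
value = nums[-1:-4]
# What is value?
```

nums has length 5. The slice nums[-1:-4] resolves to an empty index range, so the result is [].

[]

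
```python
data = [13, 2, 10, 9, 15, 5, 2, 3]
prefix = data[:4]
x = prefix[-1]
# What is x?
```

data has length 8. The slice data[:4] selects indices [0, 1, 2, 3] (0->13, 1->2, 2->10, 3->9), giving [13, 2, 10, 9]. So prefix = [13, 2, 10, 9]. Then prefix[-1] = 9.

9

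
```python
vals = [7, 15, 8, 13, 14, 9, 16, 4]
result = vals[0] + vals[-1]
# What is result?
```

vals has length 8. vals[0] = 7.
vals has length 8. Negative index -1 maps to positive index 8 + (-1) = 7. vals[7] = 4.
Sum: 7 + 4 = 11.

11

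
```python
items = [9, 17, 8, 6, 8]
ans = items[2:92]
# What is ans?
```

items has length 5. The slice items[2:92] selects indices [2, 3, 4] (2->8, 3->6, 4->8), giving [8, 6, 8].

[8, 6, 8]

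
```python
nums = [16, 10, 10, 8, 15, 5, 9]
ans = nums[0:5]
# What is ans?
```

nums has length 7. The slice nums[0:5] selects indices [0, 1, 2, 3, 4] (0->16, 1->10, 2->10, 3->8, 4->15), giving [16, 10, 10, 8, 15].

[16, 10, 10, 8, 15]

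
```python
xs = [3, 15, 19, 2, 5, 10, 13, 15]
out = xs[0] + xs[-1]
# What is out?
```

xs has length 8. xs[0] = 3.
xs has length 8. Negative index -1 maps to positive index 8 + (-1) = 7. xs[7] = 15.
Sum: 3 + 15 = 18.

18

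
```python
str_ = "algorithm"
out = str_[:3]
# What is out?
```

str_ has length 9. The slice str_[:3] selects indices [0, 1, 2] (0->'a', 1->'l', 2->'g'), giving 'alg'.

'alg'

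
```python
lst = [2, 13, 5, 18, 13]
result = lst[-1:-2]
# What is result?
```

lst has length 5. The slice lst[-1:-2] resolves to an empty index range, so the result is [].

[]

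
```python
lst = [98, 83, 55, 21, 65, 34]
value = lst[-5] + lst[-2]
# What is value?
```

lst has length 6. Negative index -5 maps to positive index 6 + (-5) = 1. lst[1] = 83.
lst has length 6. Negative index -2 maps to positive index 6 + (-2) = 4. lst[4] = 65.
Sum: 83 + 65 = 148.

148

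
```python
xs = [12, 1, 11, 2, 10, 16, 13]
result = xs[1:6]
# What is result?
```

xs has length 7. The slice xs[1:6] selects indices [1, 2, 3, 4, 5] (1->1, 2->11, 3->2, 4->10, 5->16), giving [1, 11, 2, 10, 16].

[1, 11, 2, 10, 16]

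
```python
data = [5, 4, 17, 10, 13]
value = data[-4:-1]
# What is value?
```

data has length 5. The slice data[-4:-1] selects indices [1, 2, 3] (1->4, 2->17, 3->10), giving [4, 17, 10].

[4, 17, 10]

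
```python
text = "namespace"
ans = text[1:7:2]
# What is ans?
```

text has length 9. The slice text[1:7:2] selects indices [1, 3, 5] (1->'a', 3->'e', 5->'p'), giving 'aep'.

'aep'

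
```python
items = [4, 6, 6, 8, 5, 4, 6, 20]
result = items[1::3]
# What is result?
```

items has length 8. The slice items[1::3] selects indices [1, 4, 7] (1->6, 4->5, 7->20), giving [6, 5, 20].

[6, 5, 20]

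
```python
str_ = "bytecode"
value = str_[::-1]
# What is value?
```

str_ has length 8. The slice str_[::-1] selects indices [7, 6, 5, 4, 3, 2, 1, 0] (7->'e', 6->'d', 5->'o', 4->'c', 3->'e', 2->'t', 1->'y', 0->'b'), giving 'edocetyb'.

'edocetyb'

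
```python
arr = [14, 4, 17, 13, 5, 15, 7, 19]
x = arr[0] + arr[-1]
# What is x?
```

arr has length 8. arr[0] = 14.
arr has length 8. Negative index -1 maps to positive index 8 + (-1) = 7. arr[7] = 19.
Sum: 14 + 19 = 33.

33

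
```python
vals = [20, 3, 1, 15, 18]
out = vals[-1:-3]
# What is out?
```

vals has length 5. The slice vals[-1:-3] resolves to an empty index range, so the result is [].

[]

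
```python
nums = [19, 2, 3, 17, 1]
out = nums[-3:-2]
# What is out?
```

nums has length 5. The slice nums[-3:-2] selects indices [2] (2->3), giving [3].

[3]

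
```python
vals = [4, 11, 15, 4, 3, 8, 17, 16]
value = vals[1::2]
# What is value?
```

vals has length 8. The slice vals[1::2] selects indices [1, 3, 5, 7] (1->11, 3->4, 5->8, 7->16), giving [11, 4, 8, 16].

[11, 4, 8, 16]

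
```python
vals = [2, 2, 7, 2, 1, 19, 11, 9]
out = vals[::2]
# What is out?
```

vals has length 8. The slice vals[::2] selects indices [0, 2, 4, 6] (0->2, 2->7, 4->1, 6->11), giving [2, 7, 1, 11].

[2, 7, 1, 11]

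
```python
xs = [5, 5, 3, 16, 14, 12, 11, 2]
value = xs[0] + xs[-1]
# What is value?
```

xs has length 8. xs[0] = 5.
xs has length 8. Negative index -1 maps to positive index 8 + (-1) = 7. xs[7] = 2.
Sum: 5 + 2 = 7.

7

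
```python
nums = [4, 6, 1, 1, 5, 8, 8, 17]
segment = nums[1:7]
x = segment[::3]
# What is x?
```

nums has length 8. The slice nums[1:7] selects indices [1, 2, 3, 4, 5, 6] (1->6, 2->1, 3->1, 4->5, 5->8, 6->8), giving [6, 1, 1, 5, 8, 8]. So segment = [6, 1, 1, 5, 8, 8]. segment has length 6. The slice segment[::3] selects indices [0, 3] (0->6, 3->5), giving [6, 5].

[6, 5]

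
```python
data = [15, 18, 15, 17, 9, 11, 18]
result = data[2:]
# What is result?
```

data has length 7. The slice data[2:] selects indices [2, 3, 4, 5, 6] (2->15, 3->17, 4->9, 5->11, 6->18), giving [15, 17, 9, 11, 18].

[15, 17, 9, 11, 18]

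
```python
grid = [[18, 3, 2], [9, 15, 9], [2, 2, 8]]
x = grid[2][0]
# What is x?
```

grid[2] = [2, 2, 8]. Taking column 0 of that row yields 2.

2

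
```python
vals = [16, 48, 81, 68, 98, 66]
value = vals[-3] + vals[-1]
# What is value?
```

vals has length 6. Negative index -3 maps to positive index 6 + (-3) = 3. vals[3] = 68.
vals has length 6. Negative index -1 maps to positive index 6 + (-1) = 5. vals[5] = 66.
Sum: 68 + 66 = 134.

134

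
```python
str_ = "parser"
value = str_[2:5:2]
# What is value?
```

str_ has length 6. The slice str_[2:5:2] selects indices [2, 4] (2->'r', 4->'e'), giving 're'.

're'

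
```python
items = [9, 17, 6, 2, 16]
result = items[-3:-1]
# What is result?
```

items has length 5. The slice items[-3:-1] selects indices [2, 3] (2->6, 3->2), giving [6, 2].

[6, 2]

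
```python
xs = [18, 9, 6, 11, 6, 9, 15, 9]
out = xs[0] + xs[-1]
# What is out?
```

xs has length 8. xs[0] = 18.
xs has length 8. Negative index -1 maps to positive index 8 + (-1) = 7. xs[7] = 9.
Sum: 18 + 9 = 27.

27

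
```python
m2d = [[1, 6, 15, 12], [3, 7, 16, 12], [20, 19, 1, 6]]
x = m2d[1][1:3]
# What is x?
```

m2d[1] = [3, 7, 16, 12]. m2d[1] has length 4. The slice m2d[1][1:3] selects indices [1, 2] (1->7, 2->16), giving [7, 16].

[7, 16]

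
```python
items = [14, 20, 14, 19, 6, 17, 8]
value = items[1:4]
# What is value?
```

items has length 7. The slice items[1:4] selects indices [1, 2, 3] (1->20, 2->14, 3->19), giving [20, 14, 19].

[20, 14, 19]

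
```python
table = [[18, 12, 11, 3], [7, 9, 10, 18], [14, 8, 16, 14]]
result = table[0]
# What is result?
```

table has 3 rows. Row 0 is [18, 12, 11, 3].

[18, 12, 11, 3]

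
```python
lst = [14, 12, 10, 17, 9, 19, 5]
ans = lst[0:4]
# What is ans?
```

lst has length 7. The slice lst[0:4] selects indices [0, 1, 2, 3] (0->14, 1->12, 2->10, 3->17), giving [14, 12, 10, 17].

[14, 12, 10, 17]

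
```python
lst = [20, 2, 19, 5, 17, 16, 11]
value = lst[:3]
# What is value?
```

lst has length 7. The slice lst[:3] selects indices [0, 1, 2] (0->20, 1->2, 2->19), giving [20, 2, 19].

[20, 2, 19]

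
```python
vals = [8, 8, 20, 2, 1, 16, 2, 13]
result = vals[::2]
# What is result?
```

vals has length 8. The slice vals[::2] selects indices [0, 2, 4, 6] (0->8, 2->20, 4->1, 6->2), giving [8, 20, 1, 2].

[8, 20, 1, 2]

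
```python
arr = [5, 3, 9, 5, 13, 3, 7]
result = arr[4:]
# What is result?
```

arr has length 7. The slice arr[4:] selects indices [4, 5, 6] (4->13, 5->3, 6->7), giving [13, 3, 7].

[13, 3, 7]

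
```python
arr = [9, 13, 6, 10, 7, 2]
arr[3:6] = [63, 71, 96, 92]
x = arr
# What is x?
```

arr starts as [9, 13, 6, 10, 7, 2] (length 6). The slice arr[3:6] covers indices [3, 4, 5] with values [10, 7, 2]. Replacing that slice with [63, 71, 96, 92] (different length) produces [9, 13, 6, 63, 71, 96, 92].

[9, 13, 6, 63, 71, 96, 92]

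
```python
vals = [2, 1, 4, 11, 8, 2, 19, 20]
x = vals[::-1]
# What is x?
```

vals has length 8. The slice vals[::-1] selects indices [7, 6, 5, 4, 3, 2, 1, 0] (7->20, 6->19, 5->2, 4->8, 3->11, 2->4, 1->1, 0->2), giving [20, 19, 2, 8, 11, 4, 1, 2].

[20, 19, 2, 8, 11, 4, 1, 2]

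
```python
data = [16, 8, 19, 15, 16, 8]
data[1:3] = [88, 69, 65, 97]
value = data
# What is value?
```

data starts as [16, 8, 19, 15, 16, 8] (length 6). The slice data[1:3] covers indices [1, 2] with values [8, 19]. Replacing that slice with [88, 69, 65, 97] (different length) produces [16, 88, 69, 65, 97, 15, 16, 8].

[16, 88, 69, 65, 97, 15, 16, 8]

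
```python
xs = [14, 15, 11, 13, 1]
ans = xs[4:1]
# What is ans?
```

xs has length 5. The slice xs[4:1] resolves to an empty index range, so the result is [].

[]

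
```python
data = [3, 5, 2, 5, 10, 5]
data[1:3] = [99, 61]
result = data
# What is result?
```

data starts as [3, 5, 2, 5, 10, 5] (length 6). The slice data[1:3] covers indices [1, 2] with values [5, 2]. Replacing that slice with [99, 61] (same length) produces [3, 99, 61, 5, 10, 5].

[3, 99, 61, 5, 10, 5]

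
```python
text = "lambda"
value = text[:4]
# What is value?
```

text has length 6. The slice text[:4] selects indices [0, 1, 2, 3] (0->'l', 1->'a', 2->'m', 3->'b'), giving 'lamb'.

'lamb'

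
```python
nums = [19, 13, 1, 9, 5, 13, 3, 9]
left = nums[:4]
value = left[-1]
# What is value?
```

nums has length 8. The slice nums[:4] selects indices [0, 1, 2, 3] (0->19, 1->13, 2->1, 3->9), giving [19, 13, 1, 9]. So left = [19, 13, 1, 9]. Then left[-1] = 9.

9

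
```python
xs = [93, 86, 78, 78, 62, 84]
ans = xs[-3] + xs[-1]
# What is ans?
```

xs has length 6. Negative index -3 maps to positive index 6 + (-3) = 3. xs[3] = 78.
xs has length 6. Negative index -1 maps to positive index 6 + (-1) = 5. xs[5] = 84.
Sum: 78 + 84 = 162.

162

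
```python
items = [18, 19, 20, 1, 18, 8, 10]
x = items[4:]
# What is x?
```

items has length 7. The slice items[4:] selects indices [4, 5, 6] (4->18, 5->8, 6->10), giving [18, 8, 10].

[18, 8, 10]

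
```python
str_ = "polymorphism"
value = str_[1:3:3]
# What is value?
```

str_ has length 12. The slice str_[1:3:3] selects indices [1] (1->'o'), giving 'o'.

'o'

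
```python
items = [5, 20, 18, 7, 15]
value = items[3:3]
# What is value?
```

items has length 5. The slice items[3:3] resolves to an empty index range, so the result is [].

[]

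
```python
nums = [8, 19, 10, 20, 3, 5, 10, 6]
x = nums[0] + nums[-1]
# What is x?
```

nums has length 8. nums[0] = 8.
nums has length 8. Negative index -1 maps to positive index 8 + (-1) = 7. nums[7] = 6.
Sum: 8 + 6 = 14.

14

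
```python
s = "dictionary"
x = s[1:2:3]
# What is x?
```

s has length 10. The slice s[1:2:3] selects indices [1] (1->'i'), giving 'i'.

'i'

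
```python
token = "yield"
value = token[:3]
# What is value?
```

token has length 5. The slice token[:3] selects indices [0, 1, 2] (0->'y', 1->'i', 2->'e'), giving 'yie'.

'yie'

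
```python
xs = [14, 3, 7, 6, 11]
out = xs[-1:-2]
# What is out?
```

xs has length 5. The slice xs[-1:-2] resolves to an empty index range, so the result is [].

[]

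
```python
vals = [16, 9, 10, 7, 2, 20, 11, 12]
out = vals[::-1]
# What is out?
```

vals has length 8. The slice vals[::-1] selects indices [7, 6, 5, 4, 3, 2, 1, 0] (7->12, 6->11, 5->20, 4->2, 3->7, 2->10, 1->9, 0->16), giving [12, 11, 20, 2, 7, 10, 9, 16].

[12, 11, 20, 2, 7, 10, 9, 16]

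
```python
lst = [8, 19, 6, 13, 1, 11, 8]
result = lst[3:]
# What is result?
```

lst has length 7. The slice lst[3:] selects indices [3, 4, 5, 6] (3->13, 4->1, 5->11, 6->8), giving [13, 1, 11, 8].

[13, 1, 11, 8]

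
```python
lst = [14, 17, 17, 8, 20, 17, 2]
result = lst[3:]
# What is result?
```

lst has length 7. The slice lst[3:] selects indices [3, 4, 5, 6] (3->8, 4->20, 5->17, 6->2), giving [8, 20, 17, 2].

[8, 20, 17, 2]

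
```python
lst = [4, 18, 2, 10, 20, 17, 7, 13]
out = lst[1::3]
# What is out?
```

lst has length 8. The slice lst[1::3] selects indices [1, 4, 7] (1->18, 4->20, 7->13), giving [18, 20, 13].

[18, 20, 13]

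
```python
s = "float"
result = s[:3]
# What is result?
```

s has length 5. The slice s[:3] selects indices [0, 1, 2] (0->'f', 1->'l', 2->'o'), giving 'flo'.

'flo'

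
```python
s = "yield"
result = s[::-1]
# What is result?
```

s has length 5. The slice s[::-1] selects indices [4, 3, 2, 1, 0] (4->'d', 3->'l', 2->'e', 1->'i', 0->'y'), giving 'dleiy'.

'dleiy'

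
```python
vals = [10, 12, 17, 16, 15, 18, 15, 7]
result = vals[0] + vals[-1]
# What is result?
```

vals has length 8. vals[0] = 10.
vals has length 8. Negative index -1 maps to positive index 8 + (-1) = 7. vals[7] = 7.
Sum: 10 + 7 = 17.

17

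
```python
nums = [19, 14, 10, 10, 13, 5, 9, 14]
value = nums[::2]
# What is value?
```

nums has length 8. The slice nums[::2] selects indices [0, 2, 4, 6] (0->19, 2->10, 4->13, 6->9), giving [19, 10, 13, 9].

[19, 10, 13, 9]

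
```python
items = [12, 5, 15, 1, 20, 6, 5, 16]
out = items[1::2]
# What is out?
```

items has length 8. The slice items[1::2] selects indices [1, 3, 5, 7] (1->5, 3->1, 5->6, 7->16), giving [5, 1, 6, 16].

[5, 1, 6, 16]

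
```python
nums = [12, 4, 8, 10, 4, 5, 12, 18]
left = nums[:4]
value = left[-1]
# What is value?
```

nums has length 8. The slice nums[:4] selects indices [0, 1, 2, 3] (0->12, 1->4, 2->8, 3->10), giving [12, 4, 8, 10]. So left = [12, 4, 8, 10]. Then left[-1] = 10.

10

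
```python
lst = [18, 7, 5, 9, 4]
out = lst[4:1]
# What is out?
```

lst has length 5. The slice lst[4:1] resolves to an empty index range, so the result is [].

[]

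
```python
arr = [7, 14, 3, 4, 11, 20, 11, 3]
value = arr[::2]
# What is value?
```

arr has length 8. The slice arr[::2] selects indices [0, 2, 4, 6] (0->7, 2->3, 4->11, 6->11), giving [7, 3, 11, 11].

[7, 3, 11, 11]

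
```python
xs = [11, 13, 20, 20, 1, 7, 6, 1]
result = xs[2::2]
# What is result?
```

xs has length 8. The slice xs[2::2] selects indices [2, 4, 6] (2->20, 4->1, 6->6), giving [20, 1, 6].

[20, 1, 6]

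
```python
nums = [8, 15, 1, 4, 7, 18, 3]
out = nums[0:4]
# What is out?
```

nums has length 7. The slice nums[0:4] selects indices [0, 1, 2, 3] (0->8, 1->15, 2->1, 3->4), giving [8, 15, 1, 4].

[8, 15, 1, 4]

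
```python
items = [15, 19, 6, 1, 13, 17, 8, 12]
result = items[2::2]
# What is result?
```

items has length 8. The slice items[2::2] selects indices [2, 4, 6] (2->6, 4->13, 6->8), giving [6, 13, 8].

[6, 13, 8]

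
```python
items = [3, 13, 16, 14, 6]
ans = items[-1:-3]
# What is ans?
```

items has length 5. The slice items[-1:-3] resolves to an empty index range, so the result is [].

[]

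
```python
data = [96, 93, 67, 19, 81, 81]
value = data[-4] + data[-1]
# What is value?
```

data has length 6. Negative index -4 maps to positive index 6 + (-4) = 2. data[2] = 67.
data has length 6. Negative index -1 maps to positive index 6 + (-1) = 5. data[5] = 81.
Sum: 67 + 81 = 148.

148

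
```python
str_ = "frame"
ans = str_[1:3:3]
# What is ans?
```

str_ has length 5. The slice str_[1:3:3] selects indices [1] (1->'r'), giving 'r'.

'r'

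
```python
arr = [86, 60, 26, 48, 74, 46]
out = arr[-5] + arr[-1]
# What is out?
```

arr has length 6. Negative index -5 maps to positive index 6 + (-5) = 1. arr[1] = 60.
arr has length 6. Negative index -1 maps to positive index 6 + (-1) = 5. arr[5] = 46.
Sum: 60 + 46 = 106.

106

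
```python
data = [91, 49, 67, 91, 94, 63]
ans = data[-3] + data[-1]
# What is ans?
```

data has length 6. Negative index -3 maps to positive index 6 + (-3) = 3. data[3] = 91.
data has length 6. Negative index -1 maps to positive index 6 + (-1) = 5. data[5] = 63.
Sum: 91 + 63 = 154.

154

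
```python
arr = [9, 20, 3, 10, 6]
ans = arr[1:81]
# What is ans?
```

arr has length 5. The slice arr[1:81] selects indices [1, 2, 3, 4] (1->20, 2->3, 3->10, 4->6), giving [20, 3, 10, 6].

[20, 3, 10, 6]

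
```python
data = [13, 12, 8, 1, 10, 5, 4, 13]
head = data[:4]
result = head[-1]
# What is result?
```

data has length 8. The slice data[:4] selects indices [0, 1, 2, 3] (0->13, 1->12, 2->8, 3->1), giving [13, 12, 8, 1]. So head = [13, 12, 8, 1]. Then head[-1] = 1.

1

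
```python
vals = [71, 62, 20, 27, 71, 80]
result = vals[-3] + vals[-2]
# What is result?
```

vals has length 6. Negative index -3 maps to positive index 6 + (-3) = 3. vals[3] = 27.
vals has length 6. Negative index -2 maps to positive index 6 + (-2) = 4. vals[4] = 71.
Sum: 27 + 71 = 98.

98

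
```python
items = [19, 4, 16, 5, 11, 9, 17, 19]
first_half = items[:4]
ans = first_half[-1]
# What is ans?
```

items has length 8. The slice items[:4] selects indices [0, 1, 2, 3] (0->19, 1->4, 2->16, 3->5), giving [19, 4, 16, 5]. So first_half = [19, 4, 16, 5]. Then first_half[-1] = 5.

5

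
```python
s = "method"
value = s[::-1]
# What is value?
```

s has length 6. The slice s[::-1] selects indices [5, 4, 3, 2, 1, 0] (5->'d', 4->'o', 3->'h', 2->'t', 1->'e', 0->'m'), giving 'dohtem'.

'dohtem'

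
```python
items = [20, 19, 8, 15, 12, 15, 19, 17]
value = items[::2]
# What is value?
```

items has length 8. The slice items[::2] selects indices [0, 2, 4, 6] (0->20, 2->8, 4->12, 6->19), giving [20, 8, 12, 19].

[20, 8, 12, 19]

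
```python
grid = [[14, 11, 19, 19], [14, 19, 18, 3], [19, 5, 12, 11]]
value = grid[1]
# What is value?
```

grid has 3 rows. Row 1 is [14, 19, 18, 3].

[14, 19, 18, 3]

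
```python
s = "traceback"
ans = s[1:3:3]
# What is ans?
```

s has length 9. The slice s[1:3:3] selects indices [1] (1->'r'), giving 'r'.

'r'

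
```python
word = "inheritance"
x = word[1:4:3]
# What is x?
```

word has length 11. The slice word[1:4:3] selects indices [1] (1->'n'), giving 'n'.

'n'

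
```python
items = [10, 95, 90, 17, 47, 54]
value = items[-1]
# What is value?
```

items has length 6. Negative index -1 maps to positive index 6 + (-1) = 5. items[5] = 54.

54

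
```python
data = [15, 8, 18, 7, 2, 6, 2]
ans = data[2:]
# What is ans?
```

data has length 7. The slice data[2:] selects indices [2, 3, 4, 5, 6] (2->18, 3->7, 4->2, 5->6, 6->2), giving [18, 7, 2, 6, 2].

[18, 7, 2, 6, 2]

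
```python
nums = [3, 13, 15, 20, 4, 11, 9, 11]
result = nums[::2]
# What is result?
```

nums has length 8. The slice nums[::2] selects indices [0, 2, 4, 6] (0->3, 2->15, 4->4, 6->9), giving [3, 15, 4, 9].

[3, 15, 4, 9]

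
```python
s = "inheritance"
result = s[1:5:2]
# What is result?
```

s has length 11. The slice s[1:5:2] selects indices [1, 3] (1->'n', 3->'e'), giving 'ne'.

'ne'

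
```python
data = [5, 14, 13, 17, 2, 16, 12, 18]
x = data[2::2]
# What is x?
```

data has length 8. The slice data[2::2] selects indices [2, 4, 6] (2->13, 4->2, 6->12), giving [13, 2, 12].

[13, 2, 12]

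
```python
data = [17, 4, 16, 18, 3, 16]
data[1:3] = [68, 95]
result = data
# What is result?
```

data starts as [17, 4, 16, 18, 3, 16] (length 6). The slice data[1:3] covers indices [1, 2] with values [4, 16]. Replacing that slice with [68, 95] (same length) produces [17, 68, 95, 18, 3, 16].

[17, 68, 95, 18, 3, 16]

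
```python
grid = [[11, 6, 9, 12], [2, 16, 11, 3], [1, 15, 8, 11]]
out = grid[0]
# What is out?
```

grid has 3 rows. Row 0 is [11, 6, 9, 12].

[11, 6, 9, 12]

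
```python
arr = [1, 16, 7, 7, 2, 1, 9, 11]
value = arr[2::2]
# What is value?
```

arr has length 8. The slice arr[2::2] selects indices [2, 4, 6] (2->7, 4->2, 6->9), giving [7, 2, 9].

[7, 2, 9]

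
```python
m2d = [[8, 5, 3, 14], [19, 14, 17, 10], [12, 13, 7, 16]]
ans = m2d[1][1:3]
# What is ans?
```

m2d[1] = [19, 14, 17, 10]. m2d[1] has length 4. The slice m2d[1][1:3] selects indices [1, 2] (1->14, 2->17), giving [14, 17].

[14, 17]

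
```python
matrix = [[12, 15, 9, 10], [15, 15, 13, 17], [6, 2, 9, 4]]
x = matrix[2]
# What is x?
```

matrix has 3 rows. Row 2 is [6, 2, 9, 4].

[6, 2, 9, 4]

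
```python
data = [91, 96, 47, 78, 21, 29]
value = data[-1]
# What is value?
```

data has length 6. Negative index -1 maps to positive index 6 + (-1) = 5. data[5] = 29.

29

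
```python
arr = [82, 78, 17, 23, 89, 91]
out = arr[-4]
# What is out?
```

arr has length 6. Negative index -4 maps to positive index 6 + (-4) = 2. arr[2] = 17.

17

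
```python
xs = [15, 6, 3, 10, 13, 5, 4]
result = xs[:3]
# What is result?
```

xs has length 7. The slice xs[:3] selects indices [0, 1, 2] (0->15, 1->6, 2->3), giving [15, 6, 3].

[15, 6, 3]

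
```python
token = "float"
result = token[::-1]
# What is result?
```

token has length 5. The slice token[::-1] selects indices [4, 3, 2, 1, 0] (4->'t', 3->'a', 2->'o', 1->'l', 0->'f'), giving 'taolf'.

'taolf'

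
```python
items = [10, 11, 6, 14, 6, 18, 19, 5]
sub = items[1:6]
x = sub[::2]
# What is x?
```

items has length 8. The slice items[1:6] selects indices [1, 2, 3, 4, 5] (1->11, 2->6, 3->14, 4->6, 5->18), giving [11, 6, 14, 6, 18]. So sub = [11, 6, 14, 6, 18]. sub has length 5. The slice sub[::2] selects indices [0, 2, 4] (0->11, 2->14, 4->18), giving [11, 14, 18].

[11, 14, 18]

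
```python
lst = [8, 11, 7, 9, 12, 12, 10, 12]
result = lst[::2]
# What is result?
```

lst has length 8. The slice lst[::2] selects indices [0, 2, 4, 6] (0->8, 2->7, 4->12, 6->10), giving [8, 7, 12, 10].

[8, 7, 12, 10]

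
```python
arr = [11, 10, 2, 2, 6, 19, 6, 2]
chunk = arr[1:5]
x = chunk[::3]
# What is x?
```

arr has length 8. The slice arr[1:5] selects indices [1, 2, 3, 4] (1->10, 2->2, 3->2, 4->6), giving [10, 2, 2, 6]. So chunk = [10, 2, 2, 6]. chunk has length 4. The slice chunk[::3] selects indices [0, 3] (0->10, 3->6), giving [10, 6].

[10, 6]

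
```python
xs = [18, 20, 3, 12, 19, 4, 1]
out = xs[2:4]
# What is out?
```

xs has length 7. The slice xs[2:4] selects indices [2, 3] (2->3, 3->12), giving [3, 12].

[3, 12]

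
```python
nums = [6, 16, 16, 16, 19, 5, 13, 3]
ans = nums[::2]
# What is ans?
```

nums has length 8. The slice nums[::2] selects indices [0, 2, 4, 6] (0->6, 2->16, 4->19, 6->13), giving [6, 16, 19, 13].

[6, 16, 19, 13]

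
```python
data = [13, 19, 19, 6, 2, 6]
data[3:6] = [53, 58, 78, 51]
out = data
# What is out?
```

data starts as [13, 19, 19, 6, 2, 6] (length 6). The slice data[3:6] covers indices [3, 4, 5] with values [6, 2, 6]. Replacing that slice with [53, 58, 78, 51] (different length) produces [13, 19, 19, 53, 58, 78, 51].

[13, 19, 19, 53, 58, 78, 51]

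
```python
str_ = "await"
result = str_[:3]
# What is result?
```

str_ has length 5. The slice str_[:3] selects indices [0, 1, 2] (0->'a', 1->'w', 2->'a'), giving 'awa'.

'awa'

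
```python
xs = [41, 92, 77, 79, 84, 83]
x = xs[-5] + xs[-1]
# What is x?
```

xs has length 6. Negative index -5 maps to positive index 6 + (-5) = 1. xs[1] = 92.
xs has length 6. Negative index -1 maps to positive index 6 + (-1) = 5. xs[5] = 83.
Sum: 92 + 83 = 175.

175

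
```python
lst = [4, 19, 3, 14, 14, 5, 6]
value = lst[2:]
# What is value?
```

lst has length 7. The slice lst[2:] selects indices [2, 3, 4, 5, 6] (2->3, 3->14, 4->14, 5->5, 6->6), giving [3, 14, 14, 5, 6].

[3, 14, 14, 5, 6]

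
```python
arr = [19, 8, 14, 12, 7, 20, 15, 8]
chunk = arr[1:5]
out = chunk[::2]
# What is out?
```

arr has length 8. The slice arr[1:5] selects indices [1, 2, 3, 4] (1->8, 2->14, 3->12, 4->7), giving [8, 14, 12, 7]. So chunk = [8, 14, 12, 7]. chunk has length 4. The slice chunk[::2] selects indices [0, 2] (0->8, 2->12), giving [8, 12].

[8, 12]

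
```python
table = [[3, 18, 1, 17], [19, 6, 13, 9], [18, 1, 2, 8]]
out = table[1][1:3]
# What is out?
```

table[1] = [19, 6, 13, 9]. table[1] has length 4. The slice table[1][1:3] selects indices [1, 2] (1->6, 2->13), giving [6, 13].

[6, 13]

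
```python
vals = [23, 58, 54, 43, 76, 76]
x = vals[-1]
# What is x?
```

vals has length 6. Negative index -1 maps to positive index 6 + (-1) = 5. vals[5] = 76.

76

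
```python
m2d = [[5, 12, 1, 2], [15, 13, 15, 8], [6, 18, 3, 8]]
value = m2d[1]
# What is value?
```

m2d has 3 rows. Row 1 is [15, 13, 15, 8].

[15, 13, 15, 8]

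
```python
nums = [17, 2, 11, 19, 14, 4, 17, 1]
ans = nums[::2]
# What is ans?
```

nums has length 8. The slice nums[::2] selects indices [0, 2, 4, 6] (0->17, 2->11, 4->14, 6->17), giving [17, 11, 14, 17].

[17, 11, 14, 17]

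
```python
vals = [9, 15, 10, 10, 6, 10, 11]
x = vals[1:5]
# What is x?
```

vals has length 7. The slice vals[1:5] selects indices [1, 2, 3, 4] (1->15, 2->10, 3->10, 4->6), giving [15, 10, 10, 6].

[15, 10, 10, 6]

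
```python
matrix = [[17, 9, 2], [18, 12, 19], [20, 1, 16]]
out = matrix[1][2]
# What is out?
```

matrix[1] = [18, 12, 19]. Taking column 2 of that row yields 19.

19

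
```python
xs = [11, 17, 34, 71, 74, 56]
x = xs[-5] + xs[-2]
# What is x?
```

xs has length 6. Negative index -5 maps to positive index 6 + (-5) = 1. xs[1] = 17.
xs has length 6. Negative index -2 maps to positive index 6 + (-2) = 4. xs[4] = 74.
Sum: 17 + 74 = 91.

91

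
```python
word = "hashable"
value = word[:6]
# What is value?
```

word has length 8. The slice word[:6] selects indices [0, 1, 2, 3, 4, 5] (0->'h', 1->'a', 2->'s', 3->'h', 4->'a', 5->'b'), giving 'hashab'.

'hashab'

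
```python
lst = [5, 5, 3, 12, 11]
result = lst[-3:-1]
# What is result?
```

lst has length 5. The slice lst[-3:-1] selects indices [2, 3] (2->3, 3->12), giving [3, 12].

[3, 12]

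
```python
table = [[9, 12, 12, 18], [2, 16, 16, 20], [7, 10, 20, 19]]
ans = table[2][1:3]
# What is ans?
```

table[2] = [7, 10, 20, 19]. table[2] has length 4. The slice table[2][1:3] selects indices [1, 2] (1->10, 2->20), giving [10, 20].

[10, 20]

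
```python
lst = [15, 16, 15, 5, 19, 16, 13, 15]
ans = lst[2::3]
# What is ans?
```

lst has length 8. The slice lst[2::3] selects indices [2, 5] (2->15, 5->16), giving [15, 16].

[15, 16]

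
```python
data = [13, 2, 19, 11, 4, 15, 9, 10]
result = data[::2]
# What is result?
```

data has length 8. The slice data[::2] selects indices [0, 2, 4, 6] (0->13, 2->19, 4->4, 6->9), giving [13, 19, 4, 9].

[13, 19, 4, 9]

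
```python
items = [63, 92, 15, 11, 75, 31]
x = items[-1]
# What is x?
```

items has length 6. Negative index -1 maps to positive index 6 + (-1) = 5. items[5] = 31.

31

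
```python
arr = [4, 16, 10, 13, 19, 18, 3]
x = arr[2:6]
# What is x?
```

arr has length 7. The slice arr[2:6] selects indices [2, 3, 4, 5] (2->10, 3->13, 4->19, 5->18), giving [10, 13, 19, 18].

[10, 13, 19, 18]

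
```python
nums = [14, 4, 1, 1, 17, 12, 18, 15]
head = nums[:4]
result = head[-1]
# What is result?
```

nums has length 8. The slice nums[:4] selects indices [0, 1, 2, 3] (0->14, 1->4, 2->1, 3->1), giving [14, 4, 1, 1]. So head = [14, 4, 1, 1]. Then head[-1] = 1.

1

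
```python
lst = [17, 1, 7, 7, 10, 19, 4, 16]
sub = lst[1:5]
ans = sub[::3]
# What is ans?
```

lst has length 8. The slice lst[1:5] selects indices [1, 2, 3, 4] (1->1, 2->7, 3->7, 4->10), giving [1, 7, 7, 10]. So sub = [1, 7, 7, 10]. sub has length 4. The slice sub[::3] selects indices [0, 3] (0->1, 3->10), giving [1, 10].

[1, 10]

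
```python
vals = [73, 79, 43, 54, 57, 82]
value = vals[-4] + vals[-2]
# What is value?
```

vals has length 6. Negative index -4 maps to positive index 6 + (-4) = 2. vals[2] = 43.
vals has length 6. Negative index -2 maps to positive index 6 + (-2) = 4. vals[4] = 57.
Sum: 43 + 57 = 100.

100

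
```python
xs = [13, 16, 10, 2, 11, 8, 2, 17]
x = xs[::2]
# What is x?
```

xs has length 8. The slice xs[::2] selects indices [0, 2, 4, 6] (0->13, 2->10, 4->11, 6->2), giving [13, 10, 11, 2].

[13, 10, 11, 2]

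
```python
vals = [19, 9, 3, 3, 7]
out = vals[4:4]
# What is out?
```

vals has length 5. The slice vals[4:4] resolves to an empty index range, so the result is [].

[]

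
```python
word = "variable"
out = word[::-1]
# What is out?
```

word has length 8. The slice word[::-1] selects indices [7, 6, 5, 4, 3, 2, 1, 0] (7->'e', 6->'l', 5->'b', 4->'a', 3->'i', 2->'r', 1->'a', 0->'v'), giving 'elbairav'.

'elbairav'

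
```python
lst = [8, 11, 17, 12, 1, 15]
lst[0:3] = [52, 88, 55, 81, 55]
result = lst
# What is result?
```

lst starts as [8, 11, 17, 12, 1, 15] (length 6). The slice lst[0:3] covers indices [0, 1, 2] with values [8, 11, 17]. Replacing that slice with [52, 88, 55, 81, 55] (different length) produces [52, 88, 55, 81, 55, 12, 1, 15].

[52, 88, 55, 81, 55, 12, 1, 15]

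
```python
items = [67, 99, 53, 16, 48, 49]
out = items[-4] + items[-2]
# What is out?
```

items has length 6. Negative index -4 maps to positive index 6 + (-4) = 2. items[2] = 53.
items has length 6. Negative index -2 maps to positive index 6 + (-2) = 4. items[4] = 48.
Sum: 53 + 48 = 101.

101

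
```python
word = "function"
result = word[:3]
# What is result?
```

word has length 8. The slice word[:3] selects indices [0, 1, 2] (0->'f', 1->'u', 2->'n'), giving 'fun'.

'fun'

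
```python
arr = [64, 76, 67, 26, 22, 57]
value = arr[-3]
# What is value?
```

arr has length 6. Negative index -3 maps to positive index 6 + (-3) = 3. arr[3] = 26.

26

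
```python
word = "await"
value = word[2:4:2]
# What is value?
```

word has length 5. The slice word[2:4:2] selects indices [2] (2->'a'), giving 'a'.

'a'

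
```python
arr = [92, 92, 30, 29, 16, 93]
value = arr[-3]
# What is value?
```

arr has length 6. Negative index -3 maps to positive index 6 + (-3) = 3. arr[3] = 29.

29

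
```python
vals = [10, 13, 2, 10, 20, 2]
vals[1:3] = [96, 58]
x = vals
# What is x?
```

vals starts as [10, 13, 2, 10, 20, 2] (length 6). The slice vals[1:3] covers indices [1, 2] with values [13, 2]. Replacing that slice with [96, 58] (same length) produces [10, 96, 58, 10, 20, 2].

[10, 96, 58, 10, 20, 2]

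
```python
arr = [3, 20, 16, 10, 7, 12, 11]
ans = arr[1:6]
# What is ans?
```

arr has length 7. The slice arr[1:6] selects indices [1, 2, 3, 4, 5] (1->20, 2->16, 3->10, 4->7, 5->12), giving [20, 16, 10, 7, 12].

[20, 16, 10, 7, 12]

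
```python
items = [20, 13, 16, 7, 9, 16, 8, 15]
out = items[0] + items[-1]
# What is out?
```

items has length 8. items[0] = 20.
items has length 8. Negative index -1 maps to positive index 8 + (-1) = 7. items[7] = 15.
Sum: 20 + 15 = 35.

35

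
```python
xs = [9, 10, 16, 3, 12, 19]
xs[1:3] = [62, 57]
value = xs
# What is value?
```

xs starts as [9, 10, 16, 3, 12, 19] (length 6). The slice xs[1:3] covers indices [1, 2] with values [10, 16]. Replacing that slice with [62, 57] (same length) produces [9, 62, 57, 3, 12, 19].

[9, 62, 57, 3, 12, 19]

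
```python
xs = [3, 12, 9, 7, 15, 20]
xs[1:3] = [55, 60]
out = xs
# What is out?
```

xs starts as [3, 12, 9, 7, 15, 20] (length 6). The slice xs[1:3] covers indices [1, 2] with values [12, 9]. Replacing that slice with [55, 60] (same length) produces [3, 55, 60, 7, 15, 20].

[3, 55, 60, 7, 15, 20]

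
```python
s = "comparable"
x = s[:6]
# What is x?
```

s has length 10. The slice s[:6] selects indices [0, 1, 2, 3, 4, 5] (0->'c', 1->'o', 2->'m', 3->'p', 4->'a', 5->'r'), giving 'compar'.

'compar'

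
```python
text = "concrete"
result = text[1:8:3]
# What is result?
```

text has length 8. The slice text[1:8:3] selects indices [1, 4, 7] (1->'o', 4->'r', 7->'e'), giving 'ore'.

'ore'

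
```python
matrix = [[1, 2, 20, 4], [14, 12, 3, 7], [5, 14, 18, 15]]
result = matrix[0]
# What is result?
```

matrix has 3 rows. Row 0 is [1, 2, 20, 4].

[1, 2, 20, 4]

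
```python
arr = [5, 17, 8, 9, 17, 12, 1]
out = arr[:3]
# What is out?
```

arr has length 7. The slice arr[:3] selects indices [0, 1, 2] (0->5, 1->17, 2->8), giving [5, 17, 8].

[5, 17, 8]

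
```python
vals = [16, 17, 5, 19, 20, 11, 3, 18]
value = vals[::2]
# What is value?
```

vals has length 8. The slice vals[::2] selects indices [0, 2, 4, 6] (0->16, 2->5, 4->20, 6->3), giving [16, 5, 20, 3].

[16, 5, 20, 3]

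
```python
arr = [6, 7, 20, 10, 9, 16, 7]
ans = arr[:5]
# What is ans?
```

arr has length 7. The slice arr[:5] selects indices [0, 1, 2, 3, 4] (0->6, 1->7, 2->20, 3->10, 4->9), giving [6, 7, 20, 10, 9].

[6, 7, 20, 10, 9]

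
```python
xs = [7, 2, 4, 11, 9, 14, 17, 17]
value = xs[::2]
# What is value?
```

xs has length 8. The slice xs[::2] selects indices [0, 2, 4, 6] (0->7, 2->4, 4->9, 6->17), giving [7, 4, 9, 17].

[7, 4, 9, 17]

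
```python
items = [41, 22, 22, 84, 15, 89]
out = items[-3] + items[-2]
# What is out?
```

items has length 6. Negative index -3 maps to positive index 6 + (-3) = 3. items[3] = 84.
items has length 6. Negative index -2 maps to positive index 6 + (-2) = 4. items[4] = 15.
Sum: 84 + 15 = 99.

99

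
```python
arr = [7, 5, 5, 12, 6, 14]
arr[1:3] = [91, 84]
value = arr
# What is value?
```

arr starts as [7, 5, 5, 12, 6, 14] (length 6). The slice arr[1:3] covers indices [1, 2] with values [5, 5]. Replacing that slice with [91, 84] (same length) produces [7, 91, 84, 12, 6, 14].

[7, 91, 84, 12, 6, 14]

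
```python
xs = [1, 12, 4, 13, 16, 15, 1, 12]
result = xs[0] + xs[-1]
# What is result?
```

xs has length 8. xs[0] = 1.
xs has length 8. Negative index -1 maps to positive index 8 + (-1) = 7. xs[7] = 12.
Sum: 1 + 12 = 13.

13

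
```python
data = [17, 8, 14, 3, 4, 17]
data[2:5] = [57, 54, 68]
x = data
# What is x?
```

data starts as [17, 8, 14, 3, 4, 17] (length 6). The slice data[2:5] covers indices [2, 3, 4] with values [14, 3, 4]. Replacing that slice with [57, 54, 68] (same length) produces [17, 8, 57, 54, 68, 17].

[17, 8, 57, 54, 68, 17]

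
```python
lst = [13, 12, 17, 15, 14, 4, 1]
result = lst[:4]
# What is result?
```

lst has length 7. The slice lst[:4] selects indices [0, 1, 2, 3] (0->13, 1->12, 2->17, 3->15), giving [13, 12, 17, 15].

[13, 12, 17, 15]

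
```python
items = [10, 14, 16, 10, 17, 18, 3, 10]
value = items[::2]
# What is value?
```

items has length 8. The slice items[::2] selects indices [0, 2, 4, 6] (0->10, 2->16, 4->17, 6->3), giving [10, 16, 17, 3].

[10, 16, 17, 3]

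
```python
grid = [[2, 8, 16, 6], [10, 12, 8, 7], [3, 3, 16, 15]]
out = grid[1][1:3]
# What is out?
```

grid[1] = [10, 12, 8, 7]. grid[1] has length 4. The slice grid[1][1:3] selects indices [1, 2] (1->12, 2->8), giving [12, 8].

[12, 8]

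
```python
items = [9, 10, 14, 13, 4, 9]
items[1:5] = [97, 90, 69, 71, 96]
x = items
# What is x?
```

items starts as [9, 10, 14, 13, 4, 9] (length 6). The slice items[1:5] covers indices [1, 2, 3, 4] with values [10, 14, 13, 4]. Replacing that slice with [97, 90, 69, 71, 96] (different length) produces [9, 97, 90, 69, 71, 96, 9].

[9, 97, 90, 69, 71, 96, 9]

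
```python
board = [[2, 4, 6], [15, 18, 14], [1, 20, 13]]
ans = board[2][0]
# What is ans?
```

board[2] = [1, 20, 13]. Taking column 0 of that row yields 1.

1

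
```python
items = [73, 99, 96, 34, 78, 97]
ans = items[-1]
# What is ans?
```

items has length 6. Negative index -1 maps to positive index 6 + (-1) = 5. items[5] = 97.

97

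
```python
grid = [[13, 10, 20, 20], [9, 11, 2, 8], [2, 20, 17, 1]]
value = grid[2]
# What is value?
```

grid has 3 rows. Row 2 is [2, 20, 17, 1].

[2, 20, 17, 1]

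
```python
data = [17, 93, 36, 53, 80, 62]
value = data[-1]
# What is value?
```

data has length 6. Negative index -1 maps to positive index 6 + (-1) = 5. data[5] = 62.

62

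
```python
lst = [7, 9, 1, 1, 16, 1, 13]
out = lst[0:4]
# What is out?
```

lst has length 7. The slice lst[0:4] selects indices [0, 1, 2, 3] (0->7, 1->9, 2->1, 3->1), giving [7, 9, 1, 1].

[7, 9, 1, 1]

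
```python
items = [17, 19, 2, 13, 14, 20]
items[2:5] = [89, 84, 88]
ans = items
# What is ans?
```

items starts as [17, 19, 2, 13, 14, 20] (length 6). The slice items[2:5] covers indices [2, 3, 4] with values [2, 13, 14]. Replacing that slice with [89, 84, 88] (same length) produces [17, 19, 89, 84, 88, 20].

[17, 19, 89, 84, 88, 20]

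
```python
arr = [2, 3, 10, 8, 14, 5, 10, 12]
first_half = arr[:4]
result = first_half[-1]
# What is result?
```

arr has length 8. The slice arr[:4] selects indices [0, 1, 2, 3] (0->2, 1->3, 2->10, 3->8), giving [2, 3, 10, 8]. So first_half = [2, 3, 10, 8]. Then first_half[-1] = 8.

8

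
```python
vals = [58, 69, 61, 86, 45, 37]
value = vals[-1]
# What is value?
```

vals has length 6. Negative index -1 maps to positive index 6 + (-1) = 5. vals[5] = 37.

37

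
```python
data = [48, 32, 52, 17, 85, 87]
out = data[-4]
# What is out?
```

data has length 6. Negative index -4 maps to positive index 6 + (-4) = 2. data[2] = 52.

52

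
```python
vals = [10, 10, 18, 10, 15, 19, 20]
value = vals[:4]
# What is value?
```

vals has length 7. The slice vals[:4] selects indices [0, 1, 2, 3] (0->10, 1->10, 2->18, 3->10), giving [10, 10, 18, 10].

[10, 10, 18, 10]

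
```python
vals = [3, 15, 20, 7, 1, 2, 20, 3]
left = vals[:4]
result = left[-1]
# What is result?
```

vals has length 8. The slice vals[:4] selects indices [0, 1, 2, 3] (0->3, 1->15, 2->20, 3->7), giving [3, 15, 20, 7]. So left = [3, 15, 20, 7]. Then left[-1] = 7.

7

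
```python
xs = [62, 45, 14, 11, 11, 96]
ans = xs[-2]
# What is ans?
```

xs has length 6. Negative index -2 maps to positive index 6 + (-2) = 4. xs[4] = 11.

11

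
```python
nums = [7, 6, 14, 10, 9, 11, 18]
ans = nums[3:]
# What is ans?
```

nums has length 7. The slice nums[3:] selects indices [3, 4, 5, 6] (3->10, 4->9, 5->11, 6->18), giving [10, 9, 11, 18].

[10, 9, 11, 18]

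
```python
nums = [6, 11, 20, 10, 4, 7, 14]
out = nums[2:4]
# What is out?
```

nums has length 7. The slice nums[2:4] selects indices [2, 3] (2->20, 3->10), giving [20, 10].

[20, 10]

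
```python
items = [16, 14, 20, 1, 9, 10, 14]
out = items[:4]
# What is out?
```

items has length 7. The slice items[:4] selects indices [0, 1, 2, 3] (0->16, 1->14, 2->20, 3->1), giving [16, 14, 20, 1].

[16, 14, 20, 1]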